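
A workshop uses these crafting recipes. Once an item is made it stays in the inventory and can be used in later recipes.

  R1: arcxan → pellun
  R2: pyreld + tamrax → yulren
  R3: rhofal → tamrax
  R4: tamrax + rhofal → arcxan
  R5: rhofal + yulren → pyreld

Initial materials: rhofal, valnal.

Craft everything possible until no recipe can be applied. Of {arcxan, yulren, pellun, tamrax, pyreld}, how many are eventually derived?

rhofal → tamrax (R3).
tamrax + rhofal → arcxan (R4).
arcxan → pellun (R1).
arcxan: reached.
yulren would need pyreld and tamrax (R2), but pyreld is never obtained.
pellun: reached.
tamrax: reached.
pyreld would need rhofal and yulren (R5), but yulren is never obtained.
Reached: arcxan, pellun, and tamrax — 3 of the 5.

3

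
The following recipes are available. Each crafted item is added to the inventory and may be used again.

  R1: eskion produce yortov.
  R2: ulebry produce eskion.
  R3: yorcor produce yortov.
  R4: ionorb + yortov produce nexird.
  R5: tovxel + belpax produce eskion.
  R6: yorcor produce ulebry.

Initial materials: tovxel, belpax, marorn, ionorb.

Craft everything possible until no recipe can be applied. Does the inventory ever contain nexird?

tovxel + belpax → eskion (R5).
eskion → yortov (R1).
Using R4, ionorb and yortov make nexird.

Yes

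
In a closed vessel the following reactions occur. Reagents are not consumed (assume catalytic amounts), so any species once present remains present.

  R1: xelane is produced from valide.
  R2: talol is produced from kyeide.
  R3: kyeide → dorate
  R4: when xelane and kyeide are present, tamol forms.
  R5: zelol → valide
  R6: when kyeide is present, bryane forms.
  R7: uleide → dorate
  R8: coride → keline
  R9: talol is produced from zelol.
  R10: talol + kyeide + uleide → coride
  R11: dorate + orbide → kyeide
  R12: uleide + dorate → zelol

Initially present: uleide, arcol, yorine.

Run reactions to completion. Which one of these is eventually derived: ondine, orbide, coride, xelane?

uleide present → dorate forms (R7).
uleide and dorate present → zelol forms (R12).
zelol present → valide forms (R5).
valide present → xelane forms (R1).
coride would need talol, kyeide, and uleide (R10), but kyeide never forms. No rule produces orbide, and it is not given. No rule produces ondine, and it is not given.

xelane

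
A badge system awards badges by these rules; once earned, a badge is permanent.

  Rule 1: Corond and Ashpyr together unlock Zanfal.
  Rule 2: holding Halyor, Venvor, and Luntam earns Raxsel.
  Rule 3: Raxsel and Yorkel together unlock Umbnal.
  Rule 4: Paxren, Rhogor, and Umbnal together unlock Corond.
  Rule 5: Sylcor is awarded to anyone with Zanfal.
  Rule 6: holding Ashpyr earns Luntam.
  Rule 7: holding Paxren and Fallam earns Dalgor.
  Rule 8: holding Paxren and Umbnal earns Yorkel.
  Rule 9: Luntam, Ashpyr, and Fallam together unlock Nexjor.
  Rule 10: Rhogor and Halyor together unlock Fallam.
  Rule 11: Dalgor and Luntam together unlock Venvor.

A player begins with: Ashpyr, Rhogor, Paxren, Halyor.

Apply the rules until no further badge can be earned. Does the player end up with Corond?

No

Corond would need Paxren, Rhogor, and Umbnal (Rule 4), but Umbnal is never earned.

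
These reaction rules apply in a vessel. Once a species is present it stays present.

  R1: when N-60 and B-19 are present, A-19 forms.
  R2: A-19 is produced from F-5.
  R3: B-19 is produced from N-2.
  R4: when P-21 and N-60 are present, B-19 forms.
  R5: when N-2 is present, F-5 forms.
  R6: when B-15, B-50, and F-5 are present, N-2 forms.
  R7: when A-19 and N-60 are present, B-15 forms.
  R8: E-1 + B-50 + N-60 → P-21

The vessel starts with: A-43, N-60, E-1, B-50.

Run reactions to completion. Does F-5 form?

No

F-5 would need N-2 (R5), but N-2 never forms.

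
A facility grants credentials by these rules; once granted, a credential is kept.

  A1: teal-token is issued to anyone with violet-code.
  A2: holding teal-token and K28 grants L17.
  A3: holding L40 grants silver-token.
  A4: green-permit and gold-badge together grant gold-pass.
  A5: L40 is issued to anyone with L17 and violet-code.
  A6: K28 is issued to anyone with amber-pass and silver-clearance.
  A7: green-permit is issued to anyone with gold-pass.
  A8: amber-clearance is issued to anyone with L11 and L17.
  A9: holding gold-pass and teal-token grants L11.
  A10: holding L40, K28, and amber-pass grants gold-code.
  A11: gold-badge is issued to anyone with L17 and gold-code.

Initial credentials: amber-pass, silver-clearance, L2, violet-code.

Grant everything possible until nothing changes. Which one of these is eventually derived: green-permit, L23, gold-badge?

Holding amber-pass and silver-clearance grants K28 (A6).
Holding violet-code grants teal-token (A1).
Holding teal-token and K28 grants L17 (A2).
Holding L17 and violet-code grants L40 (A5).
Holding L40, K28, and amber-pass grants gold-code (A10).
Holding L17 and gold-code grants gold-badge (A11).
green-permit would need gold-pass (A7), but gold-pass is never granted. No rule produces L23, and it is not given.

gold-badge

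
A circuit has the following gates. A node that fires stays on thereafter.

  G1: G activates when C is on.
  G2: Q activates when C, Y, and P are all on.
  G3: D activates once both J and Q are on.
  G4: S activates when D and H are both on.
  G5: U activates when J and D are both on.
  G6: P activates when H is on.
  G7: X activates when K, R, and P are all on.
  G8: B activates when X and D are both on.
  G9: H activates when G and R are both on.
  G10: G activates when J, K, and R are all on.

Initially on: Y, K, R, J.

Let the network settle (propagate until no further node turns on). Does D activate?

No

D would need J and Q (G3), but Q never turns on.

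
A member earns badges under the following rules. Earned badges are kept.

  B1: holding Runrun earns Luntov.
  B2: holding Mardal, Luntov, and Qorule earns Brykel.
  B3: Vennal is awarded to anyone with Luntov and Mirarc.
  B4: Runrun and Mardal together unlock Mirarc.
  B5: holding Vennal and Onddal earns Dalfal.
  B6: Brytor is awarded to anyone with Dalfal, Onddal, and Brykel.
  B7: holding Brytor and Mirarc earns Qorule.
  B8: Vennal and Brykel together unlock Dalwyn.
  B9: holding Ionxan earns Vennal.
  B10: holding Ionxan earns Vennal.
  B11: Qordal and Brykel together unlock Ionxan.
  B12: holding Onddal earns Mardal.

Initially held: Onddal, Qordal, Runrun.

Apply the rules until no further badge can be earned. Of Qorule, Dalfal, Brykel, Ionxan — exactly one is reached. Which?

With Onddal, Mardal is earned (B12).
With Runrun, Luntov is earned (B1).
With Runrun and Mardal, Mirarc is earned (B4).
With Luntov and Mirarc, Vennal is earned (B3).
With Vennal and Onddal, Dalfal is earned (B5).
Qorule would need Brytor and Mirarc (B7), but Brytor is never earned. Brykel would need Mardal, Luntov, and Qorule (B2), but Qorule is never earned. Ionxan would need Qordal and Brykel (B11), but Brykel is never earned.

Dalfal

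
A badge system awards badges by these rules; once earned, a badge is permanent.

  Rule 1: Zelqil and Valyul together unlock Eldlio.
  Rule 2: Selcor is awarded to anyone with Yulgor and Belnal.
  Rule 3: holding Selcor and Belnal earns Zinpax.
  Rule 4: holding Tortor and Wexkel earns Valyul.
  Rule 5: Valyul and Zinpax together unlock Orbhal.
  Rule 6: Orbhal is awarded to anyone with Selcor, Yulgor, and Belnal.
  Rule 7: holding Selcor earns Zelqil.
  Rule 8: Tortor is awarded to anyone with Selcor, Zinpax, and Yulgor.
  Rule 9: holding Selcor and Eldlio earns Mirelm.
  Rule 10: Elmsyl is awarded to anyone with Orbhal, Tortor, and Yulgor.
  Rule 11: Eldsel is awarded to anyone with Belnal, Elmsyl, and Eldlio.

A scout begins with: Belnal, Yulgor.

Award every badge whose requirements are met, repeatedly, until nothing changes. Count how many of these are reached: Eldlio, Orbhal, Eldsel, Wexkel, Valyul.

1

With Yulgor and Belnal, Selcor is earned (Rule 2).
With Selcor, Yulgor, and Belnal, Orbhal is earned (Rule 6).
Eldlio would need Zelqil and Valyul (Rule 1), but Valyul is never earned.
Orbhal: reached.
Eldsel would need Belnal, Elmsyl, and Eldlio (Rule 11), but Eldlio is never earned.
No rule produces Wexkel, and it is not given.
Valyul would need Tortor and Wexkel (Rule 4), but Wexkel is never earned.
Reached: Orbhal — 1 of the 5.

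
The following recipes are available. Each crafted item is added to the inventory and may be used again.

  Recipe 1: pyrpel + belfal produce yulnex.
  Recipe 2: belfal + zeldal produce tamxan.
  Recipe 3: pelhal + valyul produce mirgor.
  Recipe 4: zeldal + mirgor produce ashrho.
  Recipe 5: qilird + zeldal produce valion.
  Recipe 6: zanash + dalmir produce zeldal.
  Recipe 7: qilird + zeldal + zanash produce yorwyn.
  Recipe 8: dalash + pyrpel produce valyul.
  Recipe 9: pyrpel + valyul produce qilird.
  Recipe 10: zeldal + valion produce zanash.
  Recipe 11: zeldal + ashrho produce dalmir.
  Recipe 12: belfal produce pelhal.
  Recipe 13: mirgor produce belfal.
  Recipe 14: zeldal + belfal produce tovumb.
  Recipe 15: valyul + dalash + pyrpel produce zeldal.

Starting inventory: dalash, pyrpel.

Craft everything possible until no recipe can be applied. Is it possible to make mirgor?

No

mirgor would need pelhal and valyul (Recipe 3), but pelhal is never obtained.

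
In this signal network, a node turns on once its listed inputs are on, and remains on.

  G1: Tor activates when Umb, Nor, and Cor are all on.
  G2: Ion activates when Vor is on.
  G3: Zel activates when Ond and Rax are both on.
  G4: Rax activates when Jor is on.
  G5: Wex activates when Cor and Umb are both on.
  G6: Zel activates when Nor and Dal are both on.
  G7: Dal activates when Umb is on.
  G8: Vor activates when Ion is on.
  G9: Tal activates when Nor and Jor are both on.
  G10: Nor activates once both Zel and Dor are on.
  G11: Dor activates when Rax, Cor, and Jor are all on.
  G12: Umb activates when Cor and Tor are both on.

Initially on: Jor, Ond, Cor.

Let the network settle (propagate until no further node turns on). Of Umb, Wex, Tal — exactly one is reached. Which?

Tal

G4: Jor on → Rax on.
Ond and Rax are on, so Zel activates (G3).
Rax, Cor, and Jor are on, so Dor activates (G11).
Zel and Dor are on, so Nor activates (G10).
Nor and Jor are on, so Tal activates (G9).
Wex would need Cor and Umb (G5), but Umb never turns on. Umb would need Cor and Tor (G12), but Tor never turns on.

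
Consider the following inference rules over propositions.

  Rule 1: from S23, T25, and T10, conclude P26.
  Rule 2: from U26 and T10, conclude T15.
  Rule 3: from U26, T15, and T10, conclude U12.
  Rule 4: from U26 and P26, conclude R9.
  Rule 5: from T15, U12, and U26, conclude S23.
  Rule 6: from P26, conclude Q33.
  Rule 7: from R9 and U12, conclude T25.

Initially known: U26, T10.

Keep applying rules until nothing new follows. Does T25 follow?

No

T25 would need R9 and U12 (Rule 7), but R9 is never established.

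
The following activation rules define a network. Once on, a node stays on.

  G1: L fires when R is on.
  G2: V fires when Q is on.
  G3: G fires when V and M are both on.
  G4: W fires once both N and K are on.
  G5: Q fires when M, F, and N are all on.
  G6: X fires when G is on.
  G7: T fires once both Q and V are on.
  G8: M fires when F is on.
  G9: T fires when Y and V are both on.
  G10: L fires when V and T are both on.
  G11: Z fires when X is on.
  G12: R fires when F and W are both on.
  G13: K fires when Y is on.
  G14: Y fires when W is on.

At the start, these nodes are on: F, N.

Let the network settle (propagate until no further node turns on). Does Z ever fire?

F is on, so M fires (G8).
G5: M, F, and N on → Q on.
Q is on, so V fires (G2).
G3: V and M on → G on.
G6: G on → X on.
X is on, so Z fires (G11).

Yes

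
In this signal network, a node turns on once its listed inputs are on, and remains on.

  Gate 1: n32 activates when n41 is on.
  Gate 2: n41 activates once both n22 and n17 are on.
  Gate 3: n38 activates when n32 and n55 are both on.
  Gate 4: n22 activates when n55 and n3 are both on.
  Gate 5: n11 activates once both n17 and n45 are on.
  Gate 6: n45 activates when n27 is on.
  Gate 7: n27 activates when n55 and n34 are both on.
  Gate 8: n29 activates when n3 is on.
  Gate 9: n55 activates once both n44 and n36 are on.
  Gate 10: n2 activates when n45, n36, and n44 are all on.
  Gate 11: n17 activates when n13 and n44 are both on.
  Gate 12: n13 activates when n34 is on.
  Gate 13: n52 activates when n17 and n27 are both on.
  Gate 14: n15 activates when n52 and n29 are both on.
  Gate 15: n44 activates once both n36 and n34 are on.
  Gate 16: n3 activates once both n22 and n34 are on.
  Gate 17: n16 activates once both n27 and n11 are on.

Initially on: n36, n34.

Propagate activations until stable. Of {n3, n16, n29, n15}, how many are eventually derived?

1

Gate 15: n36 and n34 on → n44 on.
Gate 12: n34 on → n13 on.
Gate 9: n44 and n36 on → n55 on.
Gate 11: n13 and n44 on → n17 on.
n55 and n34 are on, so n27 activates (Gate 7).
Gate 6: n27 on → n45 on.
Gate 5: n17 and n45 on → n11 on.
Gate 17: n27 and n11 on → n16 on.
n3 would need n22 and n34 (Gate 16), but n22 never turns on.
n16: reached.
n29 would need n3 (Gate 8), but n3 never turns on.
n15 would need n52 and n29 (Gate 14), but n29 never turns on.
Reached: n16 — 1 of the 4.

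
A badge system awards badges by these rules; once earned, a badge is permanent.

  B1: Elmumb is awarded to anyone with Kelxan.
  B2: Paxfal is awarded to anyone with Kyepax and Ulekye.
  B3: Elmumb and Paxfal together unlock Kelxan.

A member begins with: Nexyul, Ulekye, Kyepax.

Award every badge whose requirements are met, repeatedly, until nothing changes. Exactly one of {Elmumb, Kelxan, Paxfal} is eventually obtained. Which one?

With Kyepax and Ulekye, Paxfal is earned (B2).
Elmumb would need Kelxan (B1), but Kelxan is never earned. Kelxan would need Elmumb and Paxfal (B3), but Elmumb is never earned.

Paxfal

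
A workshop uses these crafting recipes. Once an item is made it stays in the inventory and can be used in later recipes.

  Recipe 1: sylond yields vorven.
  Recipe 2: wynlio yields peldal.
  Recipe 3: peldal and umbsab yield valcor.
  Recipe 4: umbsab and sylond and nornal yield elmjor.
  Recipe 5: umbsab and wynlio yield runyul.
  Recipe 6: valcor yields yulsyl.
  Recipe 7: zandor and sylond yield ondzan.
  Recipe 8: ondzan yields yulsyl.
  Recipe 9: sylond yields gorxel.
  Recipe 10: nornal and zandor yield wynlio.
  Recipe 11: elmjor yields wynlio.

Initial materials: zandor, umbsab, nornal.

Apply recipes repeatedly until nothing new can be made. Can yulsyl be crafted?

nornal and zandor → wynlio (Recipe 10).
wynlio → peldal (Recipe 2).
Using Recipe 3, peldal and umbsab make valcor.
Using Recipe 6, valcor makes yulsyl.

Yes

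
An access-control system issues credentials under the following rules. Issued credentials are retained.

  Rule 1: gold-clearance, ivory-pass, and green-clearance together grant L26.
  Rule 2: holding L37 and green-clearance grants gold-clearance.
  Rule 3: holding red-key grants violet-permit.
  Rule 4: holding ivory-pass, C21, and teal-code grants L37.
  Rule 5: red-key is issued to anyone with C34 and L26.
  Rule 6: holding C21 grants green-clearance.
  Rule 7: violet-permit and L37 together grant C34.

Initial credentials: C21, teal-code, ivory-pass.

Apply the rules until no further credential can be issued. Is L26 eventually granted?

Holding ivory-pass, C21, and teal-code grants L37 (Rule 4).
Holding C21 grants green-clearance (Rule 6).
Holding L37 and green-clearance grants gold-clearance (Rule 2).
Holding gold-clearance, ivory-pass, and green-clearance grants L26 (Rule 1).

Yes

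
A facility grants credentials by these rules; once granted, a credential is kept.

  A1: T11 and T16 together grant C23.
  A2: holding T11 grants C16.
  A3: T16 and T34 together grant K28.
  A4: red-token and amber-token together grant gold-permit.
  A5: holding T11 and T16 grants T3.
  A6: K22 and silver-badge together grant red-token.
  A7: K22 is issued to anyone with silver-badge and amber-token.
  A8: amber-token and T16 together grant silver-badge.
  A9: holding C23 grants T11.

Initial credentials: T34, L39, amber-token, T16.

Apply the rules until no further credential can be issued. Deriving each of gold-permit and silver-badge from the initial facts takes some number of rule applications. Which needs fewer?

silver-badge: Holding amber-token and T16 grants silver-badge (A8). [1 rule application]
gold-permit: Holding amber-token and T16 grants silver-badge (A8). Holding silver-badge and amber-token grants K22 (A7). Holding K22 and silver-badge grants red-token (A6). Holding red-token and amber-token grants gold-permit (A4). [4 rule applications]
silver-badge needs fewer.

silver-badge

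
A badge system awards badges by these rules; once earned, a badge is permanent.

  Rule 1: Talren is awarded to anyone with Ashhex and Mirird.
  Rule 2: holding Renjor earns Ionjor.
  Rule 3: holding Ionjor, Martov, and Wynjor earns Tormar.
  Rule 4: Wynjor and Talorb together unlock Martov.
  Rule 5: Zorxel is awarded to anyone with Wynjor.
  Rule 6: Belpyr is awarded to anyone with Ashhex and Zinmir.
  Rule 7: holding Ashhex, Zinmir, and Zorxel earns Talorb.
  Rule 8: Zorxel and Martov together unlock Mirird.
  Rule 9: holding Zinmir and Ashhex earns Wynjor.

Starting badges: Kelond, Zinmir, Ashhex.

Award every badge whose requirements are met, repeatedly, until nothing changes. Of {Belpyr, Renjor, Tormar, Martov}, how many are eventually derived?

With Ashhex and Zinmir, Belpyr is earned (Rule 6).
With Zinmir and Ashhex, Wynjor is earned (Rule 9).
With Wynjor, Zorxel is earned (Rule 5).
With Ashhex, Zinmir, and Zorxel, Talorb is earned (Rule 7).
With Wynjor and Talorb, Martov is earned (Rule 4).
Belpyr: reached.
No rule produces Renjor, and it is not given.
Tormar would need Ionjor, Martov, and Wynjor (Rule 3), but Ionjor is never earned.
Martov: reached.
Reached: Belpyr and Martov — 2 of the 4.

2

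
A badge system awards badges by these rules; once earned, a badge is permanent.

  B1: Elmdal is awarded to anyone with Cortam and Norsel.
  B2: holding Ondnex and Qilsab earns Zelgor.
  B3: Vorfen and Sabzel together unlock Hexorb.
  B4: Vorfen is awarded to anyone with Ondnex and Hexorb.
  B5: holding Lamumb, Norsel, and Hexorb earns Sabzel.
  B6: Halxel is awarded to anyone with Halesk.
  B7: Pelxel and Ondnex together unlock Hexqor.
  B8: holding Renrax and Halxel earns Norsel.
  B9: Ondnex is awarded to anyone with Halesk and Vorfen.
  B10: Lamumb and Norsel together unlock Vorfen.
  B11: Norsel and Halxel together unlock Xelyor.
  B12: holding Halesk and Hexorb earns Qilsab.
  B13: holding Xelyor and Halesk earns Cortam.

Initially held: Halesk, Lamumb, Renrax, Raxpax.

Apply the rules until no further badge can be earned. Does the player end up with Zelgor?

No

Zelgor would need Ondnex and Qilsab (B2), but Qilsab is never earned.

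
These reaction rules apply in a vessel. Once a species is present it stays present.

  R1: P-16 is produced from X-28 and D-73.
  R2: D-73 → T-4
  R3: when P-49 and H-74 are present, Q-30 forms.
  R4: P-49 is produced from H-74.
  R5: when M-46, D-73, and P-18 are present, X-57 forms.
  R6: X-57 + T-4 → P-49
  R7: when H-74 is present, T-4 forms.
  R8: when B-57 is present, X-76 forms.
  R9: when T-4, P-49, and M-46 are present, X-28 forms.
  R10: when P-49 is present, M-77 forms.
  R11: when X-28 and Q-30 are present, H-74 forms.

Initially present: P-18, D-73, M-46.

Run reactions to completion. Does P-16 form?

Yes

M-46, D-73, and P-18 present → X-57 forms (R5).
D-73 present → T-4 forms (R2).
X-57 and T-4 present → P-49 forms (R6).
T-4, P-49, and M-46 present → X-28 forms (R9).
X-28 and D-73 present → P-16 forms (R1).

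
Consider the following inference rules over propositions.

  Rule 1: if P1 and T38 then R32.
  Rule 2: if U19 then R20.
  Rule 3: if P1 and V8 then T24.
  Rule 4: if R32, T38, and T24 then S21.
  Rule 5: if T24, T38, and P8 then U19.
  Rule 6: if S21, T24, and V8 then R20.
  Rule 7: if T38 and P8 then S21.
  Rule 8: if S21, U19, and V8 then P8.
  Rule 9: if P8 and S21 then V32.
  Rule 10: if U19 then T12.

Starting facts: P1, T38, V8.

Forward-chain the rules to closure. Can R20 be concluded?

From P1 and T38, Rule 1 gives R32.
P1 and V8 hold, so T24 follows (Rule 3).
From R32, T38, and T24, Rule 4 gives S21.
S21, T24, and V8 hold, so R20 follows (Rule 6).

Yes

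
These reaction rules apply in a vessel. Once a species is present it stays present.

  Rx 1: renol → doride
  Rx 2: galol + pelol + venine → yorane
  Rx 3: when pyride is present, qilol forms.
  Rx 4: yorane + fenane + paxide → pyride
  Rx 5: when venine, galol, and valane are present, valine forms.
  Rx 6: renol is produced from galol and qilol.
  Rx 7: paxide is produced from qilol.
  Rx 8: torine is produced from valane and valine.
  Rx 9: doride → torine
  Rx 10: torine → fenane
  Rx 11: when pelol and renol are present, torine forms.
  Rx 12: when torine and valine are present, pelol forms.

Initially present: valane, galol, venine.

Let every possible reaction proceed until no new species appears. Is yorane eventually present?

venine, galol, and valane present → valine forms (Rx 5).
valane and valine present → torine forms (Rx 8).
torine and valine present → pelol forms (Rx 12).
galol, pelol, and venine present → yorane forms (Rx 2).

Yes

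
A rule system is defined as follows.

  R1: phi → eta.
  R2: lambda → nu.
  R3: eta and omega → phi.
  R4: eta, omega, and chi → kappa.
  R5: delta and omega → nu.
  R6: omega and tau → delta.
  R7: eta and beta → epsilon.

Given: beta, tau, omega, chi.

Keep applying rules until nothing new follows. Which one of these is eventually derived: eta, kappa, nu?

omega and tau hold, so delta follows (R6).
delta and omega hold, so nu follows (R5).
kappa would need eta, omega, and chi (R4), but eta is never established. eta would need phi (R1), but phi is never established.

nu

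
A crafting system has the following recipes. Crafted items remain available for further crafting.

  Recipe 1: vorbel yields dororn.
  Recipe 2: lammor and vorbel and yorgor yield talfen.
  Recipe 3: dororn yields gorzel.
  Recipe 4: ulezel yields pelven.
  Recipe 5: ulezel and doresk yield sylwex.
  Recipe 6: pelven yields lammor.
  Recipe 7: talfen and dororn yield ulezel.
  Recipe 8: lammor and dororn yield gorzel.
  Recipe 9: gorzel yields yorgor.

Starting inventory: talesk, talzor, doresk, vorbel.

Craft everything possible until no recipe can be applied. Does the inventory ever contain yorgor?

vorbel → dororn (Recipe 1).
dororn → gorzel (Recipe 3).
gorzel → yorgor (Recipe 9).

Yes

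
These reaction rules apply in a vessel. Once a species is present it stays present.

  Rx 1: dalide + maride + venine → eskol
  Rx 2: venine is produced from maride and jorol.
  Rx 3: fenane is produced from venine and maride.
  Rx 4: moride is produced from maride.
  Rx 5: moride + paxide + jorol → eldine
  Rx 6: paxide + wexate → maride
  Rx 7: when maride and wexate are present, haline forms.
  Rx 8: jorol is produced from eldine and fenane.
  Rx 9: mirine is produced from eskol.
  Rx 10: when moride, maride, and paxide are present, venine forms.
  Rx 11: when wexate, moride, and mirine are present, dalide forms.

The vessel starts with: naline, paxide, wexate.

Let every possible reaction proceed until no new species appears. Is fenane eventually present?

Yes

paxide and wexate present → maride forms (Rx 6).
maride present → moride forms (Rx 4).
moride, maride, and paxide present → venine forms (Rx 10).
venine and maride present → fenane forms (Rx 3).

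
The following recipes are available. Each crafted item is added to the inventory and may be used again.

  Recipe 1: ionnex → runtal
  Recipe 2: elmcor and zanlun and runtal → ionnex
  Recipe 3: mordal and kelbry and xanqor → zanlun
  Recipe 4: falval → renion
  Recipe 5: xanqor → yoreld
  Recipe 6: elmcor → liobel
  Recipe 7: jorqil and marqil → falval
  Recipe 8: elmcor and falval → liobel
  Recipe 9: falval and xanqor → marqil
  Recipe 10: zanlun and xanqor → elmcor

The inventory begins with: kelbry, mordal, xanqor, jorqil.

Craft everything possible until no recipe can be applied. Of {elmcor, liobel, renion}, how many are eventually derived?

mordal and kelbry and xanqor → zanlun (Recipe 3).
zanlun and xanqor → elmcor (Recipe 10).
Using Recipe 6, elmcor makes liobel.
elmcor: reached.
liobel: reached.
renion would need falval (Recipe 4), but falval is never obtained.
Reached: elmcor and liobel — 2 of the 3.

2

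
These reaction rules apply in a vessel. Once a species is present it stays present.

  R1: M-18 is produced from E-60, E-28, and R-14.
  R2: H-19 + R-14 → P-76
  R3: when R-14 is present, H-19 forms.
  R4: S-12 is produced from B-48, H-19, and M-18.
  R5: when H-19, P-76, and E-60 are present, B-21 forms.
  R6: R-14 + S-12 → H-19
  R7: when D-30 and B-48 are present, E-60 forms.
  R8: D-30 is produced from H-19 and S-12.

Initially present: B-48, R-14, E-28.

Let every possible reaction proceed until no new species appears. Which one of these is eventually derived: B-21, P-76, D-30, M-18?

R-14 present → H-19 forms (R3).
H-19 and R-14 present → P-76 forms (R2).
M-18 would need E-60, E-28, and R-14 (R1), but E-60 never forms. B-21 would need H-19, P-76, and E-60 (R5), but E-60 never forms. D-30 would need H-19 and S-12 (R8), but S-12 never forms.

P-76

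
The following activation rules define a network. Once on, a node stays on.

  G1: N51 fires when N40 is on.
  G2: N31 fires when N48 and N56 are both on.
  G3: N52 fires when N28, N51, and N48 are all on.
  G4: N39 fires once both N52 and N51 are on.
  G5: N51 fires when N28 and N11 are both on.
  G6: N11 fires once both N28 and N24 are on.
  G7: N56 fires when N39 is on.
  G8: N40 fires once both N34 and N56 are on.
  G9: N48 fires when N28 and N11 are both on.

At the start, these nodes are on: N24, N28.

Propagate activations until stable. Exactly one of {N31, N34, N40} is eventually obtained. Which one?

N28 and N24 are on, so N11 fires (G6).
G9: N28 and N11 on → N48 on.
N28 and N11 are on, so N51 fires (G5).
G3: N28, N51, and N48 on → N52 on.
N52 and N51 are on, so N39 fires (G4).
G7: N39 on → N56 on.
G2: N48 and N56 on → N31 on.
No rule produces N34, and it is not given. N40 would need N34 and N56 (G8), but N34 never turns on.

N31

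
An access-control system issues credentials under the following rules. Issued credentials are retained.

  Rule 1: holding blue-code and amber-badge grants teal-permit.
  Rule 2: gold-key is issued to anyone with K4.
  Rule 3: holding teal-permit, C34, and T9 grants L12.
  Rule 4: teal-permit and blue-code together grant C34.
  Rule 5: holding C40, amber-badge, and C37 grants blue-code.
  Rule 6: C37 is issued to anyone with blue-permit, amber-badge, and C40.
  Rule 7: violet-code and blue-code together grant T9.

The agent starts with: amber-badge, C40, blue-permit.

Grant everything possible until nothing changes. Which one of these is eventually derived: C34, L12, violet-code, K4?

C34

Holding blue-permit, amber-badge, and C40 grants C37 (Rule 6).
Holding C40, amber-badge, and C37 grants blue-code (Rule 5).
Holding blue-code and amber-badge grants teal-permit (Rule 1).
Holding teal-permit and blue-code grants C34 (Rule 4).
No rule produces violet-code, and it is not given. No rule produces K4, and it is not given. L12 would need teal-permit, C34, and T9 (Rule 3), but T9 is never granted.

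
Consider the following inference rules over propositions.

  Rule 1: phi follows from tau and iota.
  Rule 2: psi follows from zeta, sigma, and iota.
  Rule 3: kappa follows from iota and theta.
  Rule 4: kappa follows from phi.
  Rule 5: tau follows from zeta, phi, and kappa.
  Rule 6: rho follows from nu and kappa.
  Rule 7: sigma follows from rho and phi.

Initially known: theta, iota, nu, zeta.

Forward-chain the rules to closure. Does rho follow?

Yes

iota and theta hold, so kappa follows (Rule 3).
From nu and kappa, Rule 6 gives rho.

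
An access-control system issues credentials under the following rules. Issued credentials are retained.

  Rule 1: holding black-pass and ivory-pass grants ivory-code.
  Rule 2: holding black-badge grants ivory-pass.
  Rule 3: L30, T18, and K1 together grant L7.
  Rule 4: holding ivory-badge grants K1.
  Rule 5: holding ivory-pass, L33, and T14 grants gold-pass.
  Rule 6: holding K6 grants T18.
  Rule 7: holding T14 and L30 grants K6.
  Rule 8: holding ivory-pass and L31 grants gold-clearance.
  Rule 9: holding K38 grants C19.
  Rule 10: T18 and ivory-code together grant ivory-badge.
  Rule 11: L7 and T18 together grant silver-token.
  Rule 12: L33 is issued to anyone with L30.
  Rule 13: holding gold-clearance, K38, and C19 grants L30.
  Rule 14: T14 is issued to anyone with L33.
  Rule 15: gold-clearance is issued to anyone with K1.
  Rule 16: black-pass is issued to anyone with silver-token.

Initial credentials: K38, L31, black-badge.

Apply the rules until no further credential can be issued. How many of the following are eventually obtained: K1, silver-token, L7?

0

K1 would need ivory-badge (Rule 4), but ivory-badge is never granted.
silver-token would need L7 and T18 (Rule 11), but L7 is never granted.
L7 would need L30, T18, and K1 (Rule 3), but K1 is never granted.
None of the 3 are reached.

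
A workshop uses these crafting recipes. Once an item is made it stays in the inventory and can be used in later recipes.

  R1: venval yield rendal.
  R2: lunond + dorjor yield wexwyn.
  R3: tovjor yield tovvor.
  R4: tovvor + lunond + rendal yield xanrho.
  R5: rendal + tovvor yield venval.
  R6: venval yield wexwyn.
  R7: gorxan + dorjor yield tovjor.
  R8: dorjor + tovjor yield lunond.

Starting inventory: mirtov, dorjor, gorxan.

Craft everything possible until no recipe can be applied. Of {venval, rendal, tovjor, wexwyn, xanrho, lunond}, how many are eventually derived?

3

gorxan + dorjor → tovjor (R7).
Using R8, dorjor and tovjor make lunond.
lunond + dorjor → wexwyn (R2).
venval would need rendal and tovvor (R5), but rendal is never obtained.
rendal would need venval (R1), but venval is never obtained.
tovjor: reached.
wexwyn: reached.
xanrho would need tovvor, lunond, and rendal (R4), but rendal is never obtained.
lunond: reached.
Reached: tovjor, wexwyn, and lunond — 3 of the 6.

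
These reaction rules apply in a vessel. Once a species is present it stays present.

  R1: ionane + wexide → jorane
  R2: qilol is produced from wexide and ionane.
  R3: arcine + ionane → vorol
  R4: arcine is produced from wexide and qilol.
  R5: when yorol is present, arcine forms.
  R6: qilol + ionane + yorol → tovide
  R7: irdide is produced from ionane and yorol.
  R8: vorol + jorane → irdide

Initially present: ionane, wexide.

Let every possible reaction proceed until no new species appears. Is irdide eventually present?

Yes

wexide and ionane present → qilol forms (R2).
ionane and wexide present → jorane forms (R1).
wexide and qilol present → arcine forms (R4).
arcine and ionane present → vorol forms (R3).
vorol and jorane present → irdide forms (R8).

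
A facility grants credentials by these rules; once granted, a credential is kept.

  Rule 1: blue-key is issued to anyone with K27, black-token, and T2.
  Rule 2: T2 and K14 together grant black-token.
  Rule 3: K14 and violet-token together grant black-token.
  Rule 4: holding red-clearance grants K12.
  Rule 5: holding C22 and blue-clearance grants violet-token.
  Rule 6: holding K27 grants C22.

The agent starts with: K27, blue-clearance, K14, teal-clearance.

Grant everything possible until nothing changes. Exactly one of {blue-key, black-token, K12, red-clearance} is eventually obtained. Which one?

black-token

Holding K27 grants C22 (Rule 6).
Holding C22 and blue-clearance grants violet-token (Rule 5).
Holding K14 and violet-token grants black-token (Rule 3).
K12 would need red-clearance (Rule 4), but red-clearance is never granted. blue-key would need K27, black-token, and T2 (Rule 1), but T2 is never granted. No rule produces red-clearance, and it is not given.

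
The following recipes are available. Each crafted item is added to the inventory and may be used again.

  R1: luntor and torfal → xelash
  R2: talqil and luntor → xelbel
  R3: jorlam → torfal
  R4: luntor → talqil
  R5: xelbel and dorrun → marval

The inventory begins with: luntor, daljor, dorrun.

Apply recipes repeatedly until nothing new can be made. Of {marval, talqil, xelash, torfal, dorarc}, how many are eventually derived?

2

luntor → talqil (R4).
talqil and luntor → xelbel (R2).
xelbel and dorrun → marval (R5).
marval: reached.
talqil: reached.
xelash would need luntor and torfal (R1), but torfal is never obtained.
torfal would need jorlam (R3), but jorlam is never obtained.
No rule produces dorarc, and it is not given.
Reached: marval and talqil — 2 of the 5.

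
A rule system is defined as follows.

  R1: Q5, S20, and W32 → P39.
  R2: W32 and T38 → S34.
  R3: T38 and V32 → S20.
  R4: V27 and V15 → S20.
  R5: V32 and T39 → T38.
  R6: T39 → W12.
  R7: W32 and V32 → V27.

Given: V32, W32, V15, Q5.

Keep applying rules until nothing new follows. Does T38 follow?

T38 would need V32 and T39 (R5), but T39 is never established.

No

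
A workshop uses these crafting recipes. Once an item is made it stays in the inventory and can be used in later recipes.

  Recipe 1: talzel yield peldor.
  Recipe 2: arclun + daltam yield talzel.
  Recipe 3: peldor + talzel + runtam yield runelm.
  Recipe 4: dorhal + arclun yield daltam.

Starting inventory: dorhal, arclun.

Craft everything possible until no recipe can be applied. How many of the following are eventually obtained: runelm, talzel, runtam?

dorhal + arclun → daltam (Recipe 4).
Using Recipe 2, arclun and daltam make talzel.
runelm would need peldor, talzel, and runtam (Recipe 3), but runtam is never obtained.
talzel: reached.
No rule produces runtam, and it is not given.
Reached: talzel — 1 of the 3.

1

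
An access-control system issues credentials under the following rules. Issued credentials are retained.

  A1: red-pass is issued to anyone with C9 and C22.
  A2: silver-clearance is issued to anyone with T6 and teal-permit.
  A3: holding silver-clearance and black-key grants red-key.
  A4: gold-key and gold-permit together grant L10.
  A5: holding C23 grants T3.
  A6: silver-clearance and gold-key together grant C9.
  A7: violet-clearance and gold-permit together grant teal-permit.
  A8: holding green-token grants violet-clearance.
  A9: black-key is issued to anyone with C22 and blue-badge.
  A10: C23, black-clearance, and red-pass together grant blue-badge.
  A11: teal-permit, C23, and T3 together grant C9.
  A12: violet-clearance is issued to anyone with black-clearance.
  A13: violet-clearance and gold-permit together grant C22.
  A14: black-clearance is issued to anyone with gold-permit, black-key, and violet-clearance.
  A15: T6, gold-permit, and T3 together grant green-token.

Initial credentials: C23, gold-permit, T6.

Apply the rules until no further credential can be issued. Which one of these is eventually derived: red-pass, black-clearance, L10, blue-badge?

Holding C23 grants T3 (A5).
Holding T6, gold-permit, and T3 grants green-token (A15).
Holding green-token grants violet-clearance (A8).
Holding violet-clearance and gold-permit grants C22 (A13).
Holding violet-clearance and gold-permit grants teal-permit (A7).
Holding teal-permit, C23, and T3 grants C9 (A11).
Holding C9 and C22 grants red-pass (A1).
L10 would need gold-key and gold-permit (A4), but gold-key is never granted. black-clearance would need gold-permit, black-key, and violet-clearance (A14), but black-key is never granted. blue-badge would need C23, black-clearance, and red-pass (A10), but black-clearance is never granted.

red-pass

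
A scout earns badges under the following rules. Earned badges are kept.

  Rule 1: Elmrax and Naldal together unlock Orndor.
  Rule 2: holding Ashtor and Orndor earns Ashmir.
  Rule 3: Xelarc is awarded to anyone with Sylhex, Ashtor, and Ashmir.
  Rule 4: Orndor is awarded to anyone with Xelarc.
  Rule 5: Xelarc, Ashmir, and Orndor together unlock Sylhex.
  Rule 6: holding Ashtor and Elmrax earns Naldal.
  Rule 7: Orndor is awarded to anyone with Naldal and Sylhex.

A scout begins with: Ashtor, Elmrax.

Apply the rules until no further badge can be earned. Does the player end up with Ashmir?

Yes

With Ashtor and Elmrax, Naldal is earned (Rule 6).
With Elmrax and Naldal, Orndor is earned (Rule 1).
With Ashtor and Orndor, Ashmir is earned (Rule 2).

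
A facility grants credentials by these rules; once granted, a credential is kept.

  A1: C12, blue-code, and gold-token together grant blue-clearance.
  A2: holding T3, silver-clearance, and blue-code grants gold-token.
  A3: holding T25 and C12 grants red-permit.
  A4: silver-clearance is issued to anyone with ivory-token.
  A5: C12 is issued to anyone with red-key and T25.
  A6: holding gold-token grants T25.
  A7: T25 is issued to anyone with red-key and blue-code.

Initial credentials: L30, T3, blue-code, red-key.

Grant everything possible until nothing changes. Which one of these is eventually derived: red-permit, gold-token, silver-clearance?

red-permit

Holding red-key and blue-code grants T25 (A7).
Holding red-key and T25 grants C12 (A5).
Holding T25 and C12 grants red-permit (A3).
silver-clearance would need ivory-token (A4), but ivory-token is never granted. gold-token would need T3, silver-clearance, and blue-code (A2), but silver-clearance is never granted.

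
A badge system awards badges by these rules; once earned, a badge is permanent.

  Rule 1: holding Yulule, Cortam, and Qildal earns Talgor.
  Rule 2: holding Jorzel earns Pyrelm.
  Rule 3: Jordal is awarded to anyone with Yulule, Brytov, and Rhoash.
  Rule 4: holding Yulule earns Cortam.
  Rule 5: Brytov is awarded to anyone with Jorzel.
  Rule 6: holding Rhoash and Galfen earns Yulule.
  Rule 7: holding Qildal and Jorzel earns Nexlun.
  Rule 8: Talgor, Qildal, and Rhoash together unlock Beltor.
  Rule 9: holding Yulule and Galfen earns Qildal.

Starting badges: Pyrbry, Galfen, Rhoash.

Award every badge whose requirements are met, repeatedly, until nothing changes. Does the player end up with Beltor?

Yes

With Rhoash and Galfen, Yulule is earned (Rule 6).
With Yulule, Cortam is earned (Rule 4).
With Yulule and Galfen, Qildal is earned (Rule 9).
With Yulule, Cortam, and Qildal, Talgor is earned (Rule 1).
With Talgor, Qildal, and Rhoash, Beltor is earned (Rule 8).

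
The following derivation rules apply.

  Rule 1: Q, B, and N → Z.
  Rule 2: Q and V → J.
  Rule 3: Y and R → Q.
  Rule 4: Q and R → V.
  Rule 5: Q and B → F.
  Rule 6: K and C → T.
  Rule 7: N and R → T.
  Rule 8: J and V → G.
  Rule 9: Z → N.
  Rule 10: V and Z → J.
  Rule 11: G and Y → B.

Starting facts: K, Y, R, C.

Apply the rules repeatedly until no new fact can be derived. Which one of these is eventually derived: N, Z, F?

From Y and R, Rule 3 gives Q.
Q and R hold, so V follows (Rule 4).
Q and V hold, so J follows (Rule 2).
From J and V, Rule 8 gives G.
From G and Y, Rule 11 gives B.
From Q and B, Rule 5 gives F.
N would need Z (Rule 9), but Z is never established. Z would need Q, B, and N (Rule 1), but N is never established.

F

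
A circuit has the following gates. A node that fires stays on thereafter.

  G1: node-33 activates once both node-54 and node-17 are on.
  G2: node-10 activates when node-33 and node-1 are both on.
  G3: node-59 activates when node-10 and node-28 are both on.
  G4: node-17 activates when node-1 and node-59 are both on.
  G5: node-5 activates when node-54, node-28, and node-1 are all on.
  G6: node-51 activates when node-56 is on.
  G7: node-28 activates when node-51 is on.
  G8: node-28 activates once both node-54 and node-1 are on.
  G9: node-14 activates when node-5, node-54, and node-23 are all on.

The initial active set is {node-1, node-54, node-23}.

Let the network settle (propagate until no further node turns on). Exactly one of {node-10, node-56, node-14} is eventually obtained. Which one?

node-14

G8: node-54 and node-1 on → node-28 on.
node-54, node-28, and node-1 are on, so node-5 activates (G5).
G9: node-5, node-54, and node-23 on → node-14 on.
No rule produces node-56, and it is not given. node-10 would need node-33 and node-1 (G2), but node-33 never turns on.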